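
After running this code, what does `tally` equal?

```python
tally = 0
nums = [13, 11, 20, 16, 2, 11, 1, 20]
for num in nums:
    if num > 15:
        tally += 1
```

Let's trace through this code step by step.

Initialize: tally = 0
Initialize: nums = [13, 11, 20, 16, 2, 11, 1, 20]
Entering loop: for num in nums:

After execution: tally = 3
3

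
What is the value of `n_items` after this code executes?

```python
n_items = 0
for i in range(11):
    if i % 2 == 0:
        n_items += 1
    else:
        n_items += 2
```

Let's trace through this code step by step.

Initialize: n_items = 0
Entering loop: for i in range(11):

After execution: n_items = 16
16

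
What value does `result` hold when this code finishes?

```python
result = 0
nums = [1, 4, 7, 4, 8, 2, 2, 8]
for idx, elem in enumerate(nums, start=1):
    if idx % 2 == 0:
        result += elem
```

Let's trace through this code step by step.

Initialize: result = 0
Initialize: nums = [1, 4, 7, 4, 8, 2, 2, 8]
Entering loop: for idx, elem in enumerate(nums, start=1):

After execution: result = 18
18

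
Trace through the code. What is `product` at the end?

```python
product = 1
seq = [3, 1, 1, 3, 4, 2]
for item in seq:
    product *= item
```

Let's trace through this code step by step.

Initialize: product = 1
Initialize: seq = [3, 1, 1, 3, 4, 2]
Entering loop: for item in seq:

After execution: product = 72
72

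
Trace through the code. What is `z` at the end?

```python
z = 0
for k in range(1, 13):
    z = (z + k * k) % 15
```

Let's trace through this code step by step.

Initialize: z = 0
Entering loop: for k in range(1, 13):

After execution: z = 5
5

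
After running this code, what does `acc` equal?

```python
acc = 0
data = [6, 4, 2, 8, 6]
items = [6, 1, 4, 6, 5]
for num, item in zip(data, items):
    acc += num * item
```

Let's trace through this code step by step.

Initialize: acc = 0
Initialize: data = [6, 4, 2, 8, 6]
Initialize: items = [6, 1, 4, 6, 5]
Entering loop: for num, item in zip(data, items):

After execution: acc = 126
126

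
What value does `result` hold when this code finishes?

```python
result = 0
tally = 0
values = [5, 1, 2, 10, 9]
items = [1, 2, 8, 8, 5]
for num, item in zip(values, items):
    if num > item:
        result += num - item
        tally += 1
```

Let's trace through this code step by step.

Initialize: result = 0
Initialize: tally = 0
Initialize: values = [5, 1, 2, 10, 9]
Initialize: items = [1, 2, 8, 8, 5]
Entering loop: for num, item in zip(values, items):

After execution: result = 10
10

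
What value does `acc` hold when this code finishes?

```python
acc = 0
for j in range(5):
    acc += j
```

Let's trace through this code step by step.

Initialize: acc = 0
Entering loop: for j in range(5):

After execution: acc = 10
10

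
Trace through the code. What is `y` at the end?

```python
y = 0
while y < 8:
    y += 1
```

Let's trace through this code step by step.

Initialize: y = 0
Entering loop: while y < 8:

After execution: y = 8
8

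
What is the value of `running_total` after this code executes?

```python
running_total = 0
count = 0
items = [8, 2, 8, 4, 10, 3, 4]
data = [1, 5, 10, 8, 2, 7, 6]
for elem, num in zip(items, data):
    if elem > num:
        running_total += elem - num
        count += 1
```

Let's trace through this code step by step.

Initialize: running_total = 0
Initialize: count = 0
Initialize: items = [8, 2, 8, 4, 10, 3, 4]
Initialize: data = [1, 5, 10, 8, 2, 7, 6]
Entering loop: for elem, num in zip(items, data):

After execution: running_total = 15
15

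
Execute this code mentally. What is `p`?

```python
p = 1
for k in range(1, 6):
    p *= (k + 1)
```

Let's trace through this code step by step.

Initialize: p = 1
Entering loop: for k in range(1, 6):

After execution: p = 720
720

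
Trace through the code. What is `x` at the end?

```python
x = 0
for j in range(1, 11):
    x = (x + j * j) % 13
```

Let's trace through this code step by step.

Initialize: x = 0
Entering loop: for j in range(1, 11):

After execution: x = 8
8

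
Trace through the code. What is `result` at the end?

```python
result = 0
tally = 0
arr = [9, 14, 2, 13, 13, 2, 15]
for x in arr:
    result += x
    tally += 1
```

Let's trace through this code step by step.

Initialize: result = 0
Initialize: tally = 0
Initialize: arr = [9, 14, 2, 13, 13, 2, 15]
Entering loop: for x in arr:

After execution: result = 68
68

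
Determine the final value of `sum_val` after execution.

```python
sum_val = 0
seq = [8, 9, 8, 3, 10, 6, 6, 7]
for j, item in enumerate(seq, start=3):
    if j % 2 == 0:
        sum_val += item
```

Let's trace through this code step by step.

Initialize: sum_val = 0
Initialize: seq = [8, 9, 8, 3, 10, 6, 6, 7]
Entering loop: for j, item in enumerate(seq, start=3):

After execution: sum_val = 25
25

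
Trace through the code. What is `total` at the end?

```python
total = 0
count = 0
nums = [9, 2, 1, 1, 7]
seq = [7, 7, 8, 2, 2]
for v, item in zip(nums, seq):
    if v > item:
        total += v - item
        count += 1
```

Let's trace through this code step by step.

Initialize: total = 0
Initialize: count = 0
Initialize: nums = [9, 2, 1, 1, 7]
Initialize: seq = [7, 7, 8, 2, 2]
Entering loop: for v, item in zip(nums, seq):

After execution: total = 7
7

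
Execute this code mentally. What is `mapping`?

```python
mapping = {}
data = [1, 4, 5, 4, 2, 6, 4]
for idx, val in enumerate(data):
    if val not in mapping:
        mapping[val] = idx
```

Let's trace through this code step by step.

Initialize: mapping = {}
Initialize: data = [1, 4, 5, 4, 2, 6, 4]
Entering loop: for idx, val in enumerate(data):

After execution: mapping = {1: 0, 4: 1, 5: 2, 2: 4, 6: 5}
{1: 0, 4: 1, 5: 2, 2: 4, 6: 5}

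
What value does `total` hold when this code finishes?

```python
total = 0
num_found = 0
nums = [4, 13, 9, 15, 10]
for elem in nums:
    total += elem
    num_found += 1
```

Let's trace through this code step by step.

Initialize: total = 0
Initialize: num_found = 0
Initialize: nums = [4, 13, 9, 15, 10]
Entering loop: for elem in nums:

After execution: total = 51
51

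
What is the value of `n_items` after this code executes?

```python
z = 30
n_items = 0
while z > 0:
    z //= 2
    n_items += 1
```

Let's trace through this code step by step.

Initialize: z = 30
Initialize: n_items = 0
Entering loop: while z > 0:

After execution: n_items = 5
5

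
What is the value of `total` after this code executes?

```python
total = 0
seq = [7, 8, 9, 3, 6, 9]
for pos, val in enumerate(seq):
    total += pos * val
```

Let's trace through this code step by step.

Initialize: total = 0
Initialize: seq = [7, 8, 9, 3, 6, 9]
Entering loop: for pos, val in enumerate(seq):

After execution: total = 104
104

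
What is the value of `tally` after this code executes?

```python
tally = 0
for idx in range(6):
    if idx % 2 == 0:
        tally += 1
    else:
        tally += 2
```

Let's trace through this code step by step.

Initialize: tally = 0
Entering loop: for idx in range(6):

After execution: tally = 9
9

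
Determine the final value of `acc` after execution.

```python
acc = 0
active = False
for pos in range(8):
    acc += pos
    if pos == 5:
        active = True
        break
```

Let's trace through this code step by step.

Initialize: acc = 0
Initialize: active = False
Entering loop: for pos in range(8):

After execution: acc = 15
15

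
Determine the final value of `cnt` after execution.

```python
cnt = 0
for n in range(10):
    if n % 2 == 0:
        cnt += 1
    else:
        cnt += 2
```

Let's trace through this code step by step.

Initialize: cnt = 0
Entering loop: for n in range(10):

After execution: cnt = 15
15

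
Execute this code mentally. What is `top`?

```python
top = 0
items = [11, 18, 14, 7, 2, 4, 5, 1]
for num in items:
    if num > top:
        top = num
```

Let's trace through this code step by step.

Initialize: top = 0
Initialize: items = [11, 18, 14, 7, 2, 4, 5, 1]
Entering loop: for num in items:

After execution: top = 18
18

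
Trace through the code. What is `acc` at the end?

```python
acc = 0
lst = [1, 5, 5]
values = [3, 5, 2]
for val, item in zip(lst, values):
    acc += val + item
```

Let's trace through this code step by step.

Initialize: acc = 0
Initialize: lst = [1, 5, 5]
Initialize: values = [3, 5, 2]
Entering loop: for val, item in zip(lst, values):

After execution: acc = 21
21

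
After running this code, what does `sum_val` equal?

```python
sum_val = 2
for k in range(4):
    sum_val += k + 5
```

Let's trace through this code step by step.

Initialize: sum_val = 2
Entering loop: for k in range(4):

After execution: sum_val = 28
28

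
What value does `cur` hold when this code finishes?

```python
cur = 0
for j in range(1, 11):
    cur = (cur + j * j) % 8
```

Let's trace through this code step by step.

Initialize: cur = 0
Entering loop: for j in range(1, 11):

After execution: cur = 1
1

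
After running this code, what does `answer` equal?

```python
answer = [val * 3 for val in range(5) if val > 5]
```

Let's trace through this code step by step.

Initialize: answer = [val * 3 for val in range(5) if val > 5]

After execution: answer = []
[]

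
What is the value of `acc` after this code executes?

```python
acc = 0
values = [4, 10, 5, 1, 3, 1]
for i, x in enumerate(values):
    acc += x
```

Let's trace through this code step by step.

Initialize: acc = 0
Initialize: values = [4, 10, 5, 1, 3, 1]
Entering loop: for i, x in enumerate(values):

After execution: acc = 24
24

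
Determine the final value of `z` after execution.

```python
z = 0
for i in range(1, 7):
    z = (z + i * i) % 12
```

Let's trace through this code step by step.

Initialize: z = 0
Entering loop: for i in range(1, 7):

After execution: z = 7
7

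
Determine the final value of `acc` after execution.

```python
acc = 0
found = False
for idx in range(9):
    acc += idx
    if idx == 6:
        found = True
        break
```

Let's trace through this code step by step.

Initialize: acc = 0
Initialize: found = False
Entering loop: for idx in range(9):

After execution: acc = 21
21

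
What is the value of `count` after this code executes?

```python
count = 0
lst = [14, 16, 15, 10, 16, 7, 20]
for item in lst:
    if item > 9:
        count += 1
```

Let's trace through this code step by step.

Initialize: count = 0
Initialize: lst = [14, 16, 15, 10, 16, 7, 20]
Entering loop: for item in lst:

After execution: count = 6
6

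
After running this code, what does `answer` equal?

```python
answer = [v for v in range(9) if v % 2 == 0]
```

Let's trace through this code step by step.

Initialize: answer = [v for v in range(9) if v % 2 == 0]

After execution: answer = [0, 2, 4, 6, 8]
[0, 2, 4, 6, 8]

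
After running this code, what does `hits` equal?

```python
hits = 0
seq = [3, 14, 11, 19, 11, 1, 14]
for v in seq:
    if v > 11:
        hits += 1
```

Let's trace through this code step by step.

Initialize: hits = 0
Initialize: seq = [3, 14, 11, 19, 11, 1, 14]
Entering loop: for v in seq:

After execution: hits = 3
3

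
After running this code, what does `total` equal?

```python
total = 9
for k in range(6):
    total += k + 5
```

Let's trace through this code step by step.

Initialize: total = 9
Entering loop: for k in range(6):

After execution: total = 54
54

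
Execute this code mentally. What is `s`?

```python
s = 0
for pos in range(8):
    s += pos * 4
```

Let's trace through this code step by step.

Initialize: s = 0
Entering loop: for pos in range(8):

After execution: s = 112
112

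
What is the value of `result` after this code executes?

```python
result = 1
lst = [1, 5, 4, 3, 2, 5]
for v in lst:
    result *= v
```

Let's trace through this code step by step.

Initialize: result = 1
Initialize: lst = [1, 5, 4, 3, 2, 5]
Entering loop: for v in lst:

After execution: result = 600
600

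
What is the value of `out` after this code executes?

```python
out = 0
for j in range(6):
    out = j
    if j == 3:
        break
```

Let's trace through this code step by step.

Initialize: out = 0
Entering loop: for j in range(6):

After execution: out = 3
3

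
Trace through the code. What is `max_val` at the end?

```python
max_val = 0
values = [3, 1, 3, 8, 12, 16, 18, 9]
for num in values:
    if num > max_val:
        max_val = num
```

Let's trace through this code step by step.

Initialize: max_val = 0
Initialize: values = [3, 1, 3, 8, 12, 16, 18, 9]
Entering loop: for num in values:

After execution: max_val = 18
18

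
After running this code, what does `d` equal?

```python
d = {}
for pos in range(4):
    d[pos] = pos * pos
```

Let's trace through this code step by step.

Initialize: d = {}
Entering loop: for pos in range(4):

After execution: d = {0: 0, 1: 1, 2: 4, 3: 9}
{0: 0, 1: 1, 2: 4, 3: 9}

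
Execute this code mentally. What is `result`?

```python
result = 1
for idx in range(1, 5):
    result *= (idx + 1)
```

Let's trace through this code step by step.

Initialize: result = 1
Entering loop: for idx in range(1, 5):

After execution: result = 120
120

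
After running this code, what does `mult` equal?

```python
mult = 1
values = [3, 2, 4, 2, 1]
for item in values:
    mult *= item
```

Let's trace through this code step by step.

Initialize: mult = 1
Initialize: values = [3, 2, 4, 2, 1]
Entering loop: for item in values:

After execution: mult = 48
48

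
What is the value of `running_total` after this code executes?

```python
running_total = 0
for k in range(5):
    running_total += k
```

Let's trace through this code step by step.

Initialize: running_total = 0
Entering loop: for k in range(5):

After execution: running_total = 10
10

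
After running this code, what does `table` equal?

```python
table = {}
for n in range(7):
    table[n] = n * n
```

Let's trace through this code step by step.

Initialize: table = {}
Entering loop: for n in range(7):

After execution: table = {0: 0, 1: 1, 2: 4, 3: 9, 4: 16, 5: 25, 6: 36}
{0: 0, 1: 1, 2: 4, 3: 9, 4: 16, 5: 25, 6: 36}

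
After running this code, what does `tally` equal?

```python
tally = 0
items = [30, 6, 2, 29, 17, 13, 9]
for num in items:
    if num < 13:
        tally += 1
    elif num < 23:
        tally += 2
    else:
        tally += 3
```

Let's trace through this code step by step.

Initialize: tally = 0
Initialize: items = [30, 6, 2, 29, 17, 13, 9]
Entering loop: for num in items:

After execution: tally = 13
13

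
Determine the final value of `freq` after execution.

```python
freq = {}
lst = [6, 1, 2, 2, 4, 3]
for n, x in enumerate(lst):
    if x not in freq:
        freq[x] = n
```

Let's trace through this code step by step.

Initialize: freq = {}
Initialize: lst = [6, 1, 2, 2, 4, 3]
Entering loop: for n, x in enumerate(lst):

After execution: freq = {6: 0, 1: 1, 2: 2, 4: 4, 3: 5}
{6: 0, 1: 1, 2: 2, 4: 4, 3: 5}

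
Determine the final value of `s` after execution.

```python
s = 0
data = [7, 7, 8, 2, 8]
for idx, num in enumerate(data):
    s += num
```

Let's trace through this code step by step.

Initialize: s = 0
Initialize: data = [7, 7, 8, 2, 8]
Entering loop: for idx, num in enumerate(data):

After execution: s = 32
32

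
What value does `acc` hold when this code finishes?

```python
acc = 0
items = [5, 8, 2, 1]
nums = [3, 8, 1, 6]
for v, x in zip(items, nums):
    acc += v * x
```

Let's trace through this code step by step.

Initialize: acc = 0
Initialize: items = [5, 8, 2, 1]
Initialize: nums = [3, 8, 1, 6]
Entering loop: for v, x in zip(items, nums):

After execution: acc = 87
87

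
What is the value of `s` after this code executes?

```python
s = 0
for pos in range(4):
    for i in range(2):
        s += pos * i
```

Let's trace through this code step by step.

Initialize: s = 0
Entering loop: for pos in range(4):

After execution: s = 6
6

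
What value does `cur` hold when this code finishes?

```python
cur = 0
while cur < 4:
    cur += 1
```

Let's trace through this code step by step.

Initialize: cur = 0
Entering loop: while cur < 4:

After execution: cur = 4
4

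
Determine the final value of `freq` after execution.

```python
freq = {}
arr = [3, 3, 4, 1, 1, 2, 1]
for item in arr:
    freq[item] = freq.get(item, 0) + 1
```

Let's trace through this code step by step.

Initialize: freq = {}
Initialize: arr = [3, 3, 4, 1, 1, 2, 1]
Entering loop: for item in arr:

After execution: freq = {3: 2, 4: 1, 1: 3, 2: 1}
{3: 2, 4: 1, 1: 3, 2: 1}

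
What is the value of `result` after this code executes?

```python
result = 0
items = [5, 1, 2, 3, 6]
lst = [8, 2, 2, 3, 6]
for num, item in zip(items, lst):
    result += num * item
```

Let's trace through this code step by step.

Initialize: result = 0
Initialize: items = [5, 1, 2, 3, 6]
Initialize: lst = [8, 2, 2, 3, 6]
Entering loop: for num, item in zip(items, lst):

After execution: result = 91
91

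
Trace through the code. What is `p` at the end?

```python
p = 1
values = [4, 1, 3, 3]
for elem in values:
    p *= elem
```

Let's trace through this code step by step.

Initialize: p = 1
Initialize: values = [4, 1, 3, 3]
Entering loop: for elem in values:

After execution: p = 36
36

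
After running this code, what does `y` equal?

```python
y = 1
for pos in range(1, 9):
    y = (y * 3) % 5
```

Let's trace through this code step by step.

Initialize: y = 1
Entering loop: for pos in range(1, 9):

After execution: y = 1
1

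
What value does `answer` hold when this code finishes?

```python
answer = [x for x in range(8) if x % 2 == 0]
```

Let's trace through this code step by step.

Initialize: answer = [x for x in range(8) if x % 2 == 0]

After execution: answer = [0, 2, 4, 6]
[0, 2, 4, 6]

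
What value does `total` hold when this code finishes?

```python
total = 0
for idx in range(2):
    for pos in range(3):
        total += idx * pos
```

Let's trace through this code step by step.

Initialize: total = 0
Entering loop: for idx in range(2):

After execution: total = 3
3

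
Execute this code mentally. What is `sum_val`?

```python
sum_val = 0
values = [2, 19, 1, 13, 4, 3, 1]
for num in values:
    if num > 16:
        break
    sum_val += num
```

Let's trace through this code step by step.

Initialize: sum_val = 0
Initialize: values = [2, 19, 1, 13, 4, 3, 1]
Entering loop: for num in values:

After execution: sum_val = 2
2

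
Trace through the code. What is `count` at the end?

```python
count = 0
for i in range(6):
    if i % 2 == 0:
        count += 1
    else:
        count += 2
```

Let's trace through this code step by step.

Initialize: count = 0
Entering loop: for i in range(6):

After execution: count = 9
9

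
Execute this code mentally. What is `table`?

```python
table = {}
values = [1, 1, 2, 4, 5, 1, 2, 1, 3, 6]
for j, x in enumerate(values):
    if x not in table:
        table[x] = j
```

Let's trace through this code step by step.

Initialize: table = {}
Initialize: values = [1, 1, 2, 4, 5, 1, 2, 1, 3, 6]
Entering loop: for j, x in enumerate(values):

After execution: table = {1: 0, 2: 2, 4: 3, 5: 4, 3: 8, 6: 9}
{1: 0, 2: 2, 4: 3, 5: 4, 3: 8, 6: 9}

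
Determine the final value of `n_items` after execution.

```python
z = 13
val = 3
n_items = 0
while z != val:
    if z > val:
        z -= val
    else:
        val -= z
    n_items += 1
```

Let's trace through this code step by step.

Initialize: z = 13
Initialize: val = 3
Initialize: n_items = 0
Entering loop: while z != val:

After execution: n_items = 6
6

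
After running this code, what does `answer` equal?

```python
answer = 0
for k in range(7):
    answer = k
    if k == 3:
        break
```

Let's trace through this code step by step.

Initialize: answer = 0
Entering loop: for k in range(7):

After execution: answer = 3
3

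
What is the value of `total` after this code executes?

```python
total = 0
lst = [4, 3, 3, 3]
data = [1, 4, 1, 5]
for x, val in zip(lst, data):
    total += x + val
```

Let's trace through this code step by step.

Initialize: total = 0
Initialize: lst = [4, 3, 3, 3]
Initialize: data = [1, 4, 1, 5]
Entering loop: for x, val in zip(lst, data):

After execution: total = 24
24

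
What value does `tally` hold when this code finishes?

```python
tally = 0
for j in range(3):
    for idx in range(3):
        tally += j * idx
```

Let's trace through this code step by step.

Initialize: tally = 0
Entering loop: for j in range(3):

After execution: tally = 9
9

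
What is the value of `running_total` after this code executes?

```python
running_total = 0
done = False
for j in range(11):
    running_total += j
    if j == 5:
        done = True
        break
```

Let's trace through this code step by step.

Initialize: running_total = 0
Initialize: done = False
Entering loop: for j in range(11):

After execution: running_total = 15
15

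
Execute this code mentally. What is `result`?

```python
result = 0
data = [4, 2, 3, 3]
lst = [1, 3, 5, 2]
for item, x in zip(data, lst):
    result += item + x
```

Let's trace through this code step by step.

Initialize: result = 0
Initialize: data = [4, 2, 3, 3]
Initialize: lst = [1, 3, 5, 2]
Entering loop: for item, x in zip(data, lst):

After execution: result = 23
23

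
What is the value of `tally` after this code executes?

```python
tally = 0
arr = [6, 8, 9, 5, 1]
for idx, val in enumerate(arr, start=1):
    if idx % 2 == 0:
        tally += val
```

Let's trace through this code step by step.

Initialize: tally = 0
Initialize: arr = [6, 8, 9, 5, 1]
Entering loop: for idx, val in enumerate(arr, start=1):

After execution: tally = 13
13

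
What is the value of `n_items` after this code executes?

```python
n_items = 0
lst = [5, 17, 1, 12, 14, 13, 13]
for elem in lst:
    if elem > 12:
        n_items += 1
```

Let's trace through this code step by step.

Initialize: n_items = 0
Initialize: lst = [5, 17, 1, 12, 14, 13, 13]
Entering loop: for elem in lst:

After execution: n_items = 4
4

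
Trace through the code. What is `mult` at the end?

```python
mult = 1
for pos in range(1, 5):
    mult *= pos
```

Let's trace through this code step by step.

Initialize: mult = 1
Entering loop: for pos in range(1, 5):

After execution: mult = 24
24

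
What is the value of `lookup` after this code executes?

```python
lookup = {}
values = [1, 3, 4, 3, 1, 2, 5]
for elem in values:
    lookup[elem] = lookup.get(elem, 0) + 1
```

Let's trace through this code step by step.

Initialize: lookup = {}
Initialize: values = [1, 3, 4, 3, 1, 2, 5]
Entering loop: for elem in values:

After execution: lookup = {1: 2, 3: 2, 4: 1, 2: 1, 5: 1}
{1: 2, 3: 2, 4: 1, 2: 1, 5: 1}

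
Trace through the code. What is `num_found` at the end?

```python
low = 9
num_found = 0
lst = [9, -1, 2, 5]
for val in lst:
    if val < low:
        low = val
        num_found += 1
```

Let's trace through this code step by step.

Initialize: low = 9
Initialize: num_found = 0
Initialize: lst = [9, -1, 2, 5]
Entering loop: for val in lst:

After execution: num_found = 1
1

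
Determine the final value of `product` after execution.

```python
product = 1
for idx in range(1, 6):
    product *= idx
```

Let's trace through this code step by step.

Initialize: product = 1
Entering loop: for idx in range(1, 6):

After execution: product = 120
120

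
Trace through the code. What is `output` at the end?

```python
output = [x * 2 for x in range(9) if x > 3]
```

Let's trace through this code step by step.

Initialize: output = [x * 2 for x in range(9) if x > 3]

After execution: output = [8, 10, 12, 14, 16]
[8, 10, 12, 14, 16]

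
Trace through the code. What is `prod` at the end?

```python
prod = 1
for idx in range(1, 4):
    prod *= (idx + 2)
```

Let's trace through this code step by step.

Initialize: prod = 1
Entering loop: for idx in range(1, 4):

After execution: prod = 60
60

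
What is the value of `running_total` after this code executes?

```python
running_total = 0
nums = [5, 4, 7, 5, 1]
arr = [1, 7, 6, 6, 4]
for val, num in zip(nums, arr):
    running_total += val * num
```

Let's trace through this code step by step.

Initialize: running_total = 0
Initialize: nums = [5, 4, 7, 5, 1]
Initialize: arr = [1, 7, 6, 6, 4]
Entering loop: for val, num in zip(nums, arr):

After execution: running_total = 109
109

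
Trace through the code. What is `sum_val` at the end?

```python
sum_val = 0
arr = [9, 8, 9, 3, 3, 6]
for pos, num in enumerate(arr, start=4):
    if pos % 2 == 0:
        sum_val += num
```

Let's trace through this code step by step.

Initialize: sum_val = 0
Initialize: arr = [9, 8, 9, 3, 3, 6]
Entering loop: for pos, num in enumerate(arr, start=4):

After execution: sum_val = 21
21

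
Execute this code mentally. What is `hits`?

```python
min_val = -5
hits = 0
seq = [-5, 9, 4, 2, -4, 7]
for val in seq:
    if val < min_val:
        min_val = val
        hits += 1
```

Let's trace through this code step by step.

Initialize: min_val = -5
Initialize: hits = 0
Initialize: seq = [-5, 9, 4, 2, -4, 7]
Entering loop: for val in seq:

After execution: hits = 0
0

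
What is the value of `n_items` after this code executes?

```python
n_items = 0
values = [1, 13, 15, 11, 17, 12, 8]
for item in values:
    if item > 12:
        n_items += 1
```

Let's trace through this code step by step.

Initialize: n_items = 0
Initialize: values = [1, 13, 15, 11, 17, 12, 8]
Entering loop: for item in values:

After execution: n_items = 3
3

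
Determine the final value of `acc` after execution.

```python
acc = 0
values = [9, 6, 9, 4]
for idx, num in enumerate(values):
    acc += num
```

Let's trace through this code step by step.

Initialize: acc = 0
Initialize: values = [9, 6, 9, 4]
Entering loop: for idx, num in enumerate(values):

After execution: acc = 28
28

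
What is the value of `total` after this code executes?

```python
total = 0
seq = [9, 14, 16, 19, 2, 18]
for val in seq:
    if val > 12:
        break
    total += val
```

Let's trace through this code step by step.

Initialize: total = 0
Initialize: seq = [9, 14, 16, 19, 2, 18]
Entering loop: for val in seq:

After execution: total = 9
9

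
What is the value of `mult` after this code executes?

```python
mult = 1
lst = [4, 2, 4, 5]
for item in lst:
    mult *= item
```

Let's trace through this code step by step.

Initialize: mult = 1
Initialize: lst = [4, 2, 4, 5]
Entering loop: for item in lst:

After execution: mult = 160
160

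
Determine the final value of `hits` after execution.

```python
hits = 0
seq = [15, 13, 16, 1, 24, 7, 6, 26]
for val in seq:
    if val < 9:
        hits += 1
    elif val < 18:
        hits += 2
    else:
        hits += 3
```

Let's trace through this code step by step.

Initialize: hits = 0
Initialize: seq = [15, 13, 16, 1, 24, 7, 6, 26]
Entering loop: for val in seq:

After execution: hits = 15
15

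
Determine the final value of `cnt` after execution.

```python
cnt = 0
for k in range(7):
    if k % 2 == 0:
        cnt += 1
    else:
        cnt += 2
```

Let's trace through this code step by step.

Initialize: cnt = 0
Entering loop: for k in range(7):

After execution: cnt = 10
10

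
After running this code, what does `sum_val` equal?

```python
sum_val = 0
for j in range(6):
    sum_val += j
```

Let's trace through this code step by step.

Initialize: sum_val = 0
Entering loop: for j in range(6):

After execution: sum_val = 15
15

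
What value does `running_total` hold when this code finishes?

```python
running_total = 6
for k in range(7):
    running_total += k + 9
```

Let's trace through this code step by step.

Initialize: running_total = 6
Entering loop: for k in range(7):

After execution: running_total = 90
90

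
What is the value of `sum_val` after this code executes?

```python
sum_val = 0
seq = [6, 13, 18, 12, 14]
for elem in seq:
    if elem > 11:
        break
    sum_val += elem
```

Let's trace through this code step by step.

Initialize: sum_val = 0
Initialize: seq = [6, 13, 18, 12, 14]
Entering loop: for elem in seq:

After execution: sum_val = 6
6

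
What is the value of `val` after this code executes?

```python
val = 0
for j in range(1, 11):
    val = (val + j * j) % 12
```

Let's trace through this code step by step.

Initialize: val = 0
Entering loop: for j in range(1, 11):

After execution: val = 1
1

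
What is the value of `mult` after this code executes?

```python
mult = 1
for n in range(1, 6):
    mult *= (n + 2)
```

Let's trace through this code step by step.

Initialize: mult = 1
Entering loop: for n in range(1, 6):

After execution: mult = 2520
2520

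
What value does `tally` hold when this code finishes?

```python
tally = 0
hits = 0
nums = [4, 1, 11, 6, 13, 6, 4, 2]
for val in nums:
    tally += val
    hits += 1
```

Let's trace through this code step by step.

Initialize: tally = 0
Initialize: hits = 0
Initialize: nums = [4, 1, 11, 6, 13, 6, 4, 2]
Entering loop: for val in nums:

After execution: tally = 47
47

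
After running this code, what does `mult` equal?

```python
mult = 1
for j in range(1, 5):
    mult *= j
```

Let's trace through this code step by step.

Initialize: mult = 1
Entering loop: for j in range(1, 5):

After execution: mult = 24
24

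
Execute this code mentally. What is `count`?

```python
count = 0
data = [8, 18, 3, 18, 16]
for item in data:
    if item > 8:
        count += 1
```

Let's trace through this code step by step.

Initialize: count = 0
Initialize: data = [8, 18, 3, 18, 16]
Entering loop: for item in data:

After execution: count = 3
3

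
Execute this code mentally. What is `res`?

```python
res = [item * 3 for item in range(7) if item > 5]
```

Let's trace through this code step by step.

Initialize: res = [item * 3 for item in range(7) if item > 5]

After execution: res = [18]
[18]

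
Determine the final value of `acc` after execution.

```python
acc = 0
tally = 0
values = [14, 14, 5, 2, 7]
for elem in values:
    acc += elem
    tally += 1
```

Let's trace through this code step by step.

Initialize: acc = 0
Initialize: tally = 0
Initialize: values = [14, 14, 5, 2, 7]
Entering loop: for elem in values:

After execution: acc = 42
42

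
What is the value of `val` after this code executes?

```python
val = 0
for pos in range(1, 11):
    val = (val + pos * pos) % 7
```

Let's trace through this code step by step.

Initialize: val = 0
Entering loop: for pos in range(1, 11):

After execution: val = 0
0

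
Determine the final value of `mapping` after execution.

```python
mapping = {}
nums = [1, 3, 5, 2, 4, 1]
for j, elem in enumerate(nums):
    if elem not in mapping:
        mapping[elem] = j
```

Let's trace through this code step by step.

Initialize: mapping = {}
Initialize: nums = [1, 3, 5, 2, 4, 1]
Entering loop: for j, elem in enumerate(nums):

After execution: mapping = {1: 0, 3: 1, 5: 2, 2: 3, 4: 4}
{1: 0, 3: 1, 5: 2, 2: 3, 4: 4}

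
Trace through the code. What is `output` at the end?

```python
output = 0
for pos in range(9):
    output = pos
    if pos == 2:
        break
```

Let's trace through this code step by step.

Initialize: output = 0
Entering loop: for pos in range(9):

After execution: output = 2
2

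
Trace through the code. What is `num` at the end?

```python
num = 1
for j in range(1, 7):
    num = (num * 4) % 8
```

Let's trace through this code step by step.

Initialize: num = 1
Entering loop: for j in range(1, 7):

After execution: num = 0
0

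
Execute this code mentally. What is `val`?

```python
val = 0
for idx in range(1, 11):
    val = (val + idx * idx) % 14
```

Let's trace through this code step by step.

Initialize: val = 0
Entering loop: for idx in range(1, 11):

After execution: val = 7
7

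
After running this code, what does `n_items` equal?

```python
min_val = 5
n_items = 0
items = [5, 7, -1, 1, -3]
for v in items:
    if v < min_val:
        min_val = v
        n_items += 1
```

Let's trace through this code step by step.

Initialize: min_val = 5
Initialize: n_items = 0
Initialize: items = [5, 7, -1, 1, -3]
Entering loop: for v in items:

After execution: n_items = 2
2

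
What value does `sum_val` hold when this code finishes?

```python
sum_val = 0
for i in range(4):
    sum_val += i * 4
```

Let's trace through this code step by step.

Initialize: sum_val = 0
Entering loop: for i in range(4):

After execution: sum_val = 24
24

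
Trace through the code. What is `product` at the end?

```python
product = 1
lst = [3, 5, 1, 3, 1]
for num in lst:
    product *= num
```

Let's trace through this code step by step.

Initialize: product = 1
Initialize: lst = [3, 5, 1, 3, 1]
Entering loop: for num in lst:

After execution: product = 45
45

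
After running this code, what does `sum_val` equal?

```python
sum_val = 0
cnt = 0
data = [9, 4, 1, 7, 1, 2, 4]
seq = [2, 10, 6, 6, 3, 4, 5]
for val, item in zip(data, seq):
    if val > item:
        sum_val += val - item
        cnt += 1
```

Let's trace through this code step by step.

Initialize: sum_val = 0
Initialize: cnt = 0
Initialize: data = [9, 4, 1, 7, 1, 2, 4]
Initialize: seq = [2, 10, 6, 6, 3, 4, 5]
Entering loop: for val, item in zip(data, seq):

After execution: sum_val = 8
8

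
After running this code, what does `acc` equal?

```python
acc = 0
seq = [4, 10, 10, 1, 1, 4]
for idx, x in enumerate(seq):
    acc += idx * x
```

Let's trace through this code step by step.

Initialize: acc = 0
Initialize: seq = [4, 10, 10, 1, 1, 4]
Entering loop: for idx, x in enumerate(seq):

After execution: acc = 57
57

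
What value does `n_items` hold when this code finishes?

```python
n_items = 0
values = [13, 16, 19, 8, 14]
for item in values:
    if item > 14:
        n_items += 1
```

Let's trace through this code step by step.

Initialize: n_items = 0
Initialize: values = [13, 16, 19, 8, 14]
Entering loop: for item in values:

After execution: n_items = 2
2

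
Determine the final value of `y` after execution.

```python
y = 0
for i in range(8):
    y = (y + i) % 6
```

Let's trace through this code step by step.

Initialize: y = 0
Entering loop: for i in range(8):

After execution: y = 4
4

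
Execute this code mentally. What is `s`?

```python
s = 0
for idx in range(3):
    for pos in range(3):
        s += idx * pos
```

Let's trace through this code step by step.

Initialize: s = 0
Entering loop: for idx in range(3):

After execution: s = 9
9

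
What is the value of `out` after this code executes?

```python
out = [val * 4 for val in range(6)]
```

Let's trace through this code step by step.

Initialize: out = [val * 4 for val in range(6)]

After execution: out = [0, 4, 8, 12, 16, 20]
[0, 4, 8, 12, 16, 20]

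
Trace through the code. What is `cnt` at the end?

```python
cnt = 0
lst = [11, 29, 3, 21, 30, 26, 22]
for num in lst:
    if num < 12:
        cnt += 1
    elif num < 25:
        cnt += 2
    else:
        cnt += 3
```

Let's trace through this code step by step.

Initialize: cnt = 0
Initialize: lst = [11, 29, 3, 21, 30, 26, 22]
Entering loop: for num in lst:

After execution: cnt = 15
15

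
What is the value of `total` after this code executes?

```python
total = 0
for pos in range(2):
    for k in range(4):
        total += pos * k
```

Let's trace through this code step by step.

Initialize: total = 0
Entering loop: for pos in range(2):

After execution: total = 6
6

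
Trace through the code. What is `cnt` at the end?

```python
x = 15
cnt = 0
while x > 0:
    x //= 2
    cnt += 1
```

Let's trace through this code step by step.

Initialize: x = 15
Initialize: cnt = 0
Entering loop: while x > 0:

After execution: cnt = 4
4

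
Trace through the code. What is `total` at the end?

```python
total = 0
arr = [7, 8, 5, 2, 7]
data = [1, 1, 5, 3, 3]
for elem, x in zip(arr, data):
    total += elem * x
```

Let's trace through this code step by step.

Initialize: total = 0
Initialize: arr = [7, 8, 5, 2, 7]
Initialize: data = [1, 1, 5, 3, 3]
Entering loop: for elem, x in zip(arr, data):

After execution: total = 67
67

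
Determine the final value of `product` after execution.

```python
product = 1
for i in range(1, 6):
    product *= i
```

Let's trace through this code step by step.

Initialize: product = 1
Entering loop: for i in range(1, 6):

After execution: product = 120
120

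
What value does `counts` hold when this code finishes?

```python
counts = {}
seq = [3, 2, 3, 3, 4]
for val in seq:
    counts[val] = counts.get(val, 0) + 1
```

Let's trace through this code step by step.

Initialize: counts = {}
Initialize: seq = [3, 2, 3, 3, 4]
Entering loop: for val in seq:

After execution: counts = {3: 3, 2: 1, 4: 1}
{3: 3, 2: 1, 4: 1}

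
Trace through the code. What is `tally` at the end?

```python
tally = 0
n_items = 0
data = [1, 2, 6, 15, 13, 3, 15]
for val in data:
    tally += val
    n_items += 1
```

Let's trace through this code step by step.

Initialize: tally = 0
Initialize: n_items = 0
Initialize: data = [1, 2, 6, 15, 13, 3, 15]
Entering loop: for val in data:

After execution: tally = 55
55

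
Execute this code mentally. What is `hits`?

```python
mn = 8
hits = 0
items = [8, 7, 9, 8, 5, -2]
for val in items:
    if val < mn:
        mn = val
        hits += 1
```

Let's trace through this code step by step.

Initialize: mn = 8
Initialize: hits = 0
Initialize: items = [8, 7, 9, 8, 5, -2]
Entering loop: for val in items:

After execution: hits = 3
3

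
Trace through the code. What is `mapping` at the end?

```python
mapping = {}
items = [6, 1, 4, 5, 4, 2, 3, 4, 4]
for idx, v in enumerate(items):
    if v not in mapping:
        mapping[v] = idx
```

Let's trace through this code step by step.

Initialize: mapping = {}
Initialize: items = [6, 1, 4, 5, 4, 2, 3, 4, 4]
Entering loop: for idx, v in enumerate(items):

After execution: mapping = {6: 0, 1: 1, 4: 2, 5: 3, 2: 5, 3: 6}
{6: 0, 1: 1, 4: 2, 5: 3, 2: 5, 3: 6}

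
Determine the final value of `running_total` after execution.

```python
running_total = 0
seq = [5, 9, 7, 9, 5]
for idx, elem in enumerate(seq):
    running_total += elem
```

Let's trace through this code step by step.

Initialize: running_total = 0
Initialize: seq = [5, 9, 7, 9, 5]
Entering loop: for idx, elem in enumerate(seq):

After execution: running_total = 35
35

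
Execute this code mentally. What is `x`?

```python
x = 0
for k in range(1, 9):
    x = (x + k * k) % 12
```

Let's trace through this code step by step.

Initialize: x = 0
Entering loop: for k in range(1, 9):

After execution: x = 0
0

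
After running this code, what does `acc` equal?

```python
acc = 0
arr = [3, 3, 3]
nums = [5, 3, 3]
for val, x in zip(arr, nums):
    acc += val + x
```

Let's trace through this code step by step.

Initialize: acc = 0
Initialize: arr = [3, 3, 3]
Initialize: nums = [5, 3, 3]
Entering loop: for val, x in zip(arr, nums):

After execution: acc = 20
20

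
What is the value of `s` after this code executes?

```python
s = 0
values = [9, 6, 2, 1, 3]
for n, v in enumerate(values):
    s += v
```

Let's trace through this code step by step.

Initialize: s = 0
Initialize: values = [9, 6, 2, 1, 3]
Entering loop: for n, v in enumerate(values):

After execution: s = 21
21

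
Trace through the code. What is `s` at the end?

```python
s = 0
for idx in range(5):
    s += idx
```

Let's trace through this code step by step.

Initialize: s = 0
Entering loop: for idx in range(5):

After execution: s = 10
10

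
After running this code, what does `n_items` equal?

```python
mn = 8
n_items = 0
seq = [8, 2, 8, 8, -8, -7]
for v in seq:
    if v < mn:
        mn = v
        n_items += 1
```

Let's trace through this code step by step.

Initialize: mn = 8
Initialize: n_items = 0
Initialize: seq = [8, 2, 8, 8, -8, -7]
Entering loop: for v in seq:

After execution: n_items = 2
2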